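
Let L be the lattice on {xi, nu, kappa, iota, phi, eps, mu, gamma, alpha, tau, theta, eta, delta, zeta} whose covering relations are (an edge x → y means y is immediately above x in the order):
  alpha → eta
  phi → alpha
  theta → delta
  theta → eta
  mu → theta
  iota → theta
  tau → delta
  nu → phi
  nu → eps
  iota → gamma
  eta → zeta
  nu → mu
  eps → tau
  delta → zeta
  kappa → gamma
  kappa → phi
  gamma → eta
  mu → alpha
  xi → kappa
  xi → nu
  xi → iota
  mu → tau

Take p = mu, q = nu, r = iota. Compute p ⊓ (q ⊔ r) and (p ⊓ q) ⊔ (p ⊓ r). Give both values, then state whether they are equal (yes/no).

mu; nu; no

q ⊔ r = theta, so p ⊓ (q ⊔ r) = mu ⊓ theta = mu.
p ⊓ q = nu and p ⊓ r = xi, so (p ⊓ q) ⊔ (p ⊓ r) = nu ⊔ xi = nu.
Equal: no.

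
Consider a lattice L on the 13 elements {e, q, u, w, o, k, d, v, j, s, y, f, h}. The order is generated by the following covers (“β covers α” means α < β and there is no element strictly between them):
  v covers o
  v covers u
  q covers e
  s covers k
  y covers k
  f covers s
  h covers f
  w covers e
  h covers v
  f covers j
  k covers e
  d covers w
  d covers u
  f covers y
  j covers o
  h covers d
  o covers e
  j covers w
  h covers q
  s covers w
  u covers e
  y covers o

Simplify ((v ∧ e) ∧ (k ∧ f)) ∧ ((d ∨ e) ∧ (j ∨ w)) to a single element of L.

v ∧ e = e
k ∧ f = k
e ∧ k = e
d ∨ e = d
j ∨ w = j
d ∧ j = w
e ∧ w = e

e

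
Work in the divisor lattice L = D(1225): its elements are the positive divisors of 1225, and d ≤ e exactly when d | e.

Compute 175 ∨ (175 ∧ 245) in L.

175

175 ∧ 245 = 35
175 ∨ 35 = 175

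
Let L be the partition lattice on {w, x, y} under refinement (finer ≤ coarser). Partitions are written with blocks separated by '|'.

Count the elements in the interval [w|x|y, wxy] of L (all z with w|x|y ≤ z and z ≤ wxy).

The interval [w|x|y, wxy] = {wxy, wx|y, wy|x, w|xy, w|x|y}, which has 5 elements.

5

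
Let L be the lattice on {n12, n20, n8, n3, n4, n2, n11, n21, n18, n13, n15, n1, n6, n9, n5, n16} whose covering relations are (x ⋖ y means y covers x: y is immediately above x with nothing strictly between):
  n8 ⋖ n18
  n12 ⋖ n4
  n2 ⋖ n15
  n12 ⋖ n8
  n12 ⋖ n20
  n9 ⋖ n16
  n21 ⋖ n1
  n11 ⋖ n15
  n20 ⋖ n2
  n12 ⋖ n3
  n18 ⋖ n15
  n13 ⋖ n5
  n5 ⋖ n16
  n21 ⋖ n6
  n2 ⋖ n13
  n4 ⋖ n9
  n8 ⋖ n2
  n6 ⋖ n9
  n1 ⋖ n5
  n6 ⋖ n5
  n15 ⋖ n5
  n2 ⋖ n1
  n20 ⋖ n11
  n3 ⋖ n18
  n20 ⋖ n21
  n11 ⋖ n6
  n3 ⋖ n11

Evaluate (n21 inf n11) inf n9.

n21 ∧ n11 = n20
n20 ∧ n9 = n20

n20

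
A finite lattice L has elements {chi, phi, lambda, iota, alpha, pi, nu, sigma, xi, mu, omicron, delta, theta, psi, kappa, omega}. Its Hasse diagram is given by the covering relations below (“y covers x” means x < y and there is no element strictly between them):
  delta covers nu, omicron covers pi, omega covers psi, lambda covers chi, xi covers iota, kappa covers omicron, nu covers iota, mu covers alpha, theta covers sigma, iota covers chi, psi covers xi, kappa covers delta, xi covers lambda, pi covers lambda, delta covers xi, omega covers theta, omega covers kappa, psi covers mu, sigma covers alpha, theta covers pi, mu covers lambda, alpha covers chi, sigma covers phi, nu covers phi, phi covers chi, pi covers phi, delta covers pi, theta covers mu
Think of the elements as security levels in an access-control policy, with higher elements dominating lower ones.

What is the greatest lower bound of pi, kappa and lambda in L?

lambda

Common lower bounds of {pi, kappa, lambda}: chi, lambda.
The greatest among these is lambda.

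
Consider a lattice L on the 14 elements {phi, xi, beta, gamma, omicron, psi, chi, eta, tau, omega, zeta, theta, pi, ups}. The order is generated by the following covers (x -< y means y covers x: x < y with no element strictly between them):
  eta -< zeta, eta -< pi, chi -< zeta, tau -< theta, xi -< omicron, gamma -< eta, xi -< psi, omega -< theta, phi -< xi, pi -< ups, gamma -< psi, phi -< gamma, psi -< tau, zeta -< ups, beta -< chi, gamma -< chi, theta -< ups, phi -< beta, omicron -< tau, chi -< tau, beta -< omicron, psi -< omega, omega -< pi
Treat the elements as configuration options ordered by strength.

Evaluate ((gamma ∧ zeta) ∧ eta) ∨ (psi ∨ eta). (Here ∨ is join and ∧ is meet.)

gamma ∧ zeta = gamma
gamma ∧ eta = gamma
psi ∨ eta = pi
gamma ∨ pi = pi

pi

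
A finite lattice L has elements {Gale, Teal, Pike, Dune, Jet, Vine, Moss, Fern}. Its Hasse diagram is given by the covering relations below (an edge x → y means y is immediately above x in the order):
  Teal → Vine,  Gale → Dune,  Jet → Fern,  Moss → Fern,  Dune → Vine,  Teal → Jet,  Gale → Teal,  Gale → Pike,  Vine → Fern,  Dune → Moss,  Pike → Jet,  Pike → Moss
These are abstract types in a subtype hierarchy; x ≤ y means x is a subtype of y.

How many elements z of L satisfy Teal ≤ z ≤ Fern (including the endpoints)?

4

The interval [Teal, Fern] = {Fern, Jet, Teal, Vine}, which has 4 elements.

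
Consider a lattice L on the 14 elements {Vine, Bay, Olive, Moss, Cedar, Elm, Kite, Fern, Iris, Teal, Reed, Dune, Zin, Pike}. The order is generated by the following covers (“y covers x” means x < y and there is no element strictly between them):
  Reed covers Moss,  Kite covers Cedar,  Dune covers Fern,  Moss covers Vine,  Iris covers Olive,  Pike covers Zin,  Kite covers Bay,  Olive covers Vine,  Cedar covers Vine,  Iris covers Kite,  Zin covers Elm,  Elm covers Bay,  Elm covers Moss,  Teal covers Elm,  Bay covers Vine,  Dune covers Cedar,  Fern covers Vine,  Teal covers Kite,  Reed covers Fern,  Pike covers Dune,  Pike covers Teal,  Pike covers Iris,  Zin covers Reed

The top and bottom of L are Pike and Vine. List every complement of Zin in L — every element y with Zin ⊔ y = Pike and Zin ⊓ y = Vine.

Need y with Zin ∨ y = Pike and Zin ∧ y = Vine.
Checking each element gives: Cedar, Olive.

Cedar, Olive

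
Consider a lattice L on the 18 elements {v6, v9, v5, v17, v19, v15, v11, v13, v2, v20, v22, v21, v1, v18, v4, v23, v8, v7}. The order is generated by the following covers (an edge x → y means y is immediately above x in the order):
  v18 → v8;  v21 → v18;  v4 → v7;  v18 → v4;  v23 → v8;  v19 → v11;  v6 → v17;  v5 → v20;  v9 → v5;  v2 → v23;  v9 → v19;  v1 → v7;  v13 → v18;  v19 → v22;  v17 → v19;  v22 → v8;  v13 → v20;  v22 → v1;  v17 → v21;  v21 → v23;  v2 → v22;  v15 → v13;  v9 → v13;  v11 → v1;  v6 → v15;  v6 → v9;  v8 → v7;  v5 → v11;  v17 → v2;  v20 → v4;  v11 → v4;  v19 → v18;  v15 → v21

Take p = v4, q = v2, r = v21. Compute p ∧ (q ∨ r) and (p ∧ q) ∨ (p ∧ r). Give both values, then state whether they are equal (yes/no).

v21; v21; yes

q ∨ r = v23, so p ∧ (q ∨ r) = v4 ∧ v23 = v21.
p ∧ q = v17 and p ∧ r = v21, so (p ∧ q) ∨ (p ∧ r) = v17 ∨ v21 = v21.
Equal: yes.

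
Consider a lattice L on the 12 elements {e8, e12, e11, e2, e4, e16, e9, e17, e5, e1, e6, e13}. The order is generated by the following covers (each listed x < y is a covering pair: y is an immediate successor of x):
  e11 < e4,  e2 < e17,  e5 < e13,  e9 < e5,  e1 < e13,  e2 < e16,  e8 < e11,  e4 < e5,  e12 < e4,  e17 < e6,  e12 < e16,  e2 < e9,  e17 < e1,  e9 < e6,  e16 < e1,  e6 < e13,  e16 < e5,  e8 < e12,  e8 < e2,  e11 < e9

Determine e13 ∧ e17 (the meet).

Common lower bounds of {e13, e17}: e17, e2, e8.
The greatest among these is e17.

e17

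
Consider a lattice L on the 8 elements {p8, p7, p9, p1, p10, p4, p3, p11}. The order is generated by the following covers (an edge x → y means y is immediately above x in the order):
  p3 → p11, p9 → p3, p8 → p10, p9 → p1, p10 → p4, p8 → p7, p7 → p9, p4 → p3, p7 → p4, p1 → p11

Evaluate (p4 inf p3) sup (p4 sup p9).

p3

p4 ∧ p3 = p4
p4 ∨ p9 = p3
p4 ∨ p3 = p3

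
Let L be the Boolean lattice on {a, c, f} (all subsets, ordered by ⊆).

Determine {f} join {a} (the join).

Under ⊆, join is union: {f} ∪ {a} = {a,f}.

{a,f}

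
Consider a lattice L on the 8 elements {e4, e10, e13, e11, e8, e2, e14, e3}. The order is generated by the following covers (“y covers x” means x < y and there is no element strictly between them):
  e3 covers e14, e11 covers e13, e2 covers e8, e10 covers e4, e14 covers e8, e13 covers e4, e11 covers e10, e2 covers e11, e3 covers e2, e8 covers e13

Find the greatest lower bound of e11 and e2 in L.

Common lower bounds of {e11, e2}: e10, e11, e13, e4.
The greatest among these is e11.

e11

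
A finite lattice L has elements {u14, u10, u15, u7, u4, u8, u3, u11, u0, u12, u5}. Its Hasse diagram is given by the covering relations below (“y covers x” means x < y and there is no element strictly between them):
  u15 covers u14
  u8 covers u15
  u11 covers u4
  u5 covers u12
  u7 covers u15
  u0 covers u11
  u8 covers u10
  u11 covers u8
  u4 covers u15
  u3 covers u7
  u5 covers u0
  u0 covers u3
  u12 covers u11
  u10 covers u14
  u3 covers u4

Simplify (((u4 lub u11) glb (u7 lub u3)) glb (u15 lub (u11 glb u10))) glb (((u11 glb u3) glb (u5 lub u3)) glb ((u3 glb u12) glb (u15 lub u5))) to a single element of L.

u4 ∨ u11 = u11
u7 ∨ u3 = u3
u11 ∧ u3 = u4
u11 ∧ u10 = u10
u15 ∨ u10 = u8
u4 ∧ u8 = u15
u11 ∧ u3 = u4
u5 ∨ u3 = u5
u4 ∧ u5 = u4
u3 ∧ u12 = u4
u15 ∨ u5 = u5
u4 ∧ u5 = u4
u4 ∧ u4 = u4
u15 ∧ u4 = u15

u15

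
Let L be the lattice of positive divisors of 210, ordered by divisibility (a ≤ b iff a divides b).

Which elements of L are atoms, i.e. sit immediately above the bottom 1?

2, 3, 5, 7

The atoms are exactly the elements that cover 1: 2, 3, 5, 7.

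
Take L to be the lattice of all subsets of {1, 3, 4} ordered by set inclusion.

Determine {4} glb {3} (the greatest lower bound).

{}

Common lower bounds of {{4}, {3}}: {}.
The greatest among these is {}.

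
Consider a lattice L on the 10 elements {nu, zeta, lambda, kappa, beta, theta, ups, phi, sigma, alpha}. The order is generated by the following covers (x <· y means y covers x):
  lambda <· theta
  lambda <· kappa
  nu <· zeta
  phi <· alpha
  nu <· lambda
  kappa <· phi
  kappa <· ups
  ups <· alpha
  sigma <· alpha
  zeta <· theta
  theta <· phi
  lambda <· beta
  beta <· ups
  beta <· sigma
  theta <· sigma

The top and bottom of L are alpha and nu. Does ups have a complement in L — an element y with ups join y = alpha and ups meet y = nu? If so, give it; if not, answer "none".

Need y with ups ∨ y = alpha and ups ∧ y = nu.
Checking each element gives: zeta.

zeta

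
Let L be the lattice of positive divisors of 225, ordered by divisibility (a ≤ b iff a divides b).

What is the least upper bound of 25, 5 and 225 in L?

In the divisibility order, the join is the least common multiple: lcm(25, 5, 225) = 225.

225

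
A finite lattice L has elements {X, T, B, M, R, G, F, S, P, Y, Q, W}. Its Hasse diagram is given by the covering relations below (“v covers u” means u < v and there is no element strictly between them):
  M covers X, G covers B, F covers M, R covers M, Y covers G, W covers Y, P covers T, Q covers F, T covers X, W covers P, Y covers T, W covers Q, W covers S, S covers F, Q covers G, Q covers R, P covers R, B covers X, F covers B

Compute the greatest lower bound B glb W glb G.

Common lower bounds of {B, W, G}: B, X.
The greatest among these is B.

B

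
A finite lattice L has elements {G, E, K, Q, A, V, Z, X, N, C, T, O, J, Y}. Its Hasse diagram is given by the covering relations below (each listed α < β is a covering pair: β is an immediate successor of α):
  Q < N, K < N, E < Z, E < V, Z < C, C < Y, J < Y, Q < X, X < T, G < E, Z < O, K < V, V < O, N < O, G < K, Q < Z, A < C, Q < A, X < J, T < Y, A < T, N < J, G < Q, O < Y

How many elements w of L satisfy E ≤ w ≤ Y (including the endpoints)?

6

The interval [E, Y] = {C, E, O, V, Y, Z}, which has 6 elements.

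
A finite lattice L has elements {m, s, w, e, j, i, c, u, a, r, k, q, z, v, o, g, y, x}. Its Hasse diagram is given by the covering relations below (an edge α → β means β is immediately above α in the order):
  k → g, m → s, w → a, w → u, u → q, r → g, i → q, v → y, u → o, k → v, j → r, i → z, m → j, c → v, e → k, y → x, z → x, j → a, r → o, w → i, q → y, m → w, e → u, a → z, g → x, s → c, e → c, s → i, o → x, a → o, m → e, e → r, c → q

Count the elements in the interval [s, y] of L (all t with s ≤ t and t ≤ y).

The interval [s, y] = {c, i, q, s, v, y}, which has 6 elements.

6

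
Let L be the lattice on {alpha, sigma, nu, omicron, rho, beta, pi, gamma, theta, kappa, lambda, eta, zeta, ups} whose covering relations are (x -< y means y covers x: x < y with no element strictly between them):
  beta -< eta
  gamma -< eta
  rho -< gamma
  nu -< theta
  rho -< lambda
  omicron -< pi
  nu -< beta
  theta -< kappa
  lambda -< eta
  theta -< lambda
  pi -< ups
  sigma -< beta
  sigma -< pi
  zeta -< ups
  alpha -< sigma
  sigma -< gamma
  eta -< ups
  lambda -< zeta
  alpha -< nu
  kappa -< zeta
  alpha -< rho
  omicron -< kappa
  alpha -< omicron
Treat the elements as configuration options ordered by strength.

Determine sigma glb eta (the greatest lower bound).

sigma

Common lower bounds of {sigma, eta}: alpha, sigma.
The greatest among these is sigma.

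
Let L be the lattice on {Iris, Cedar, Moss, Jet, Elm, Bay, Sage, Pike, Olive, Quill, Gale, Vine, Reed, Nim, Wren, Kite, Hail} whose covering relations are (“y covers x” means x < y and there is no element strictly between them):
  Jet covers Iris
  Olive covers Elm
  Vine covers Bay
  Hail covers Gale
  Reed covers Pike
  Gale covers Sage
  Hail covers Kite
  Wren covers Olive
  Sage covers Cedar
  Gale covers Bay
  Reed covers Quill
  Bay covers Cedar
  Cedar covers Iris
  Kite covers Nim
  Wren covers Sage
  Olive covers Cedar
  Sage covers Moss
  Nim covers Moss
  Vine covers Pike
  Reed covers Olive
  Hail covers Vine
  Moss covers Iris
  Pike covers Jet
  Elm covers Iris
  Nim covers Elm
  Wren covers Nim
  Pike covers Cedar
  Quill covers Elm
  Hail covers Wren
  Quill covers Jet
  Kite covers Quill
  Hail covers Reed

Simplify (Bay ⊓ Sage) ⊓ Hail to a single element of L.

Bay ∧ Sage = Cedar
Cedar ∧ Hail = Cedar

Cedar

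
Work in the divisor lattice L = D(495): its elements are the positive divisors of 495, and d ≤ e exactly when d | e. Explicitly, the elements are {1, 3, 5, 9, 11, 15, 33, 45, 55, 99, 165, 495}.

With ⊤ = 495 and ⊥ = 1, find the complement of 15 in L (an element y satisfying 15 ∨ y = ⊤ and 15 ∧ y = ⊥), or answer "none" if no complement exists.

none

For every candidate y, either 15 ∨ y ≠ 495 or 15 ∧ y ≠ 1; no complement exists.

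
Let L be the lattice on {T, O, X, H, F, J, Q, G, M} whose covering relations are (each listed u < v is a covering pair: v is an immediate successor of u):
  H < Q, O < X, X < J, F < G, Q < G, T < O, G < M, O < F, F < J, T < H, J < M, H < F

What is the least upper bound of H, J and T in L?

J

Common upper bounds of {H, J, T}: J, M.
The least among these is J.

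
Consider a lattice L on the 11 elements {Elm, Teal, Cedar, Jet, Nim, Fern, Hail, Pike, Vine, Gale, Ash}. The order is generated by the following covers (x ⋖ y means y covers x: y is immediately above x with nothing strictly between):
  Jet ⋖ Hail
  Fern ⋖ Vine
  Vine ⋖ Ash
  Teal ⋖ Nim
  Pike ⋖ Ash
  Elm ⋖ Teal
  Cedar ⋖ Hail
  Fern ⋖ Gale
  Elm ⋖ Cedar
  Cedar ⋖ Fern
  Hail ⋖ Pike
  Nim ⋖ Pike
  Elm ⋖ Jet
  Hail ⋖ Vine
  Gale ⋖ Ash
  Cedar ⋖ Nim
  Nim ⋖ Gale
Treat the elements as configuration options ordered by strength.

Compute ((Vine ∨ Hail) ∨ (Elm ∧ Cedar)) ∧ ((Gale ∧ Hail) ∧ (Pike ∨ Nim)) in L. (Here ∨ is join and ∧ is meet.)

Cedar

Vine ∨ Hail = Vine
Elm ∧ Cedar = Elm
Vine ∨ Elm = Vine
Gale ∧ Hail = Cedar
Pike ∨ Nim = Pike
Cedar ∧ Pike = Cedar
Vine ∧ Cedar = Cedar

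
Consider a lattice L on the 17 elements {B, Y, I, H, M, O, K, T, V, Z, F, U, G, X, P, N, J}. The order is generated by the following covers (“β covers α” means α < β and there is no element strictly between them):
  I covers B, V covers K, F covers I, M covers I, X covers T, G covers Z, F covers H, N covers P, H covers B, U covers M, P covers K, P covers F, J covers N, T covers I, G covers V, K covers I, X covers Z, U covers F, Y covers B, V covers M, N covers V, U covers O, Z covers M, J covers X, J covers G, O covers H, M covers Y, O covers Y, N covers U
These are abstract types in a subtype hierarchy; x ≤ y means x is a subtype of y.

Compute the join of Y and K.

V

Common upper bounds of {Y, K}: G, J, N, V.
The least among these is V.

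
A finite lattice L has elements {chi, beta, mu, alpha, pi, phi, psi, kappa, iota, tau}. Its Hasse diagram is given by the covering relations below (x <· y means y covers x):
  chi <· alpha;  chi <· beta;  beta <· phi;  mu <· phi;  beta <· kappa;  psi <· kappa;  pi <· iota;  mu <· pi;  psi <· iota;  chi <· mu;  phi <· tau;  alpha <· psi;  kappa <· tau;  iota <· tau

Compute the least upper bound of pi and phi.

tau

Common upper bounds of {pi, phi}: tau.
The least among these is tau.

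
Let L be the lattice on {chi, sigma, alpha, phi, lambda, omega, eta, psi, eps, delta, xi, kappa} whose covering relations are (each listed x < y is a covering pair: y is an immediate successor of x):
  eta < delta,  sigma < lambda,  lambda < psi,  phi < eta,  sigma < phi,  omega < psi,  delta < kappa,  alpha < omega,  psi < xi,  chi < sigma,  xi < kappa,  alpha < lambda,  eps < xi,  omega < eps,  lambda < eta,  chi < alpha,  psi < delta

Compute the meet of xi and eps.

Common lower bounds of {xi, eps}: alpha, chi, eps, omega.
The greatest among these is eps.

eps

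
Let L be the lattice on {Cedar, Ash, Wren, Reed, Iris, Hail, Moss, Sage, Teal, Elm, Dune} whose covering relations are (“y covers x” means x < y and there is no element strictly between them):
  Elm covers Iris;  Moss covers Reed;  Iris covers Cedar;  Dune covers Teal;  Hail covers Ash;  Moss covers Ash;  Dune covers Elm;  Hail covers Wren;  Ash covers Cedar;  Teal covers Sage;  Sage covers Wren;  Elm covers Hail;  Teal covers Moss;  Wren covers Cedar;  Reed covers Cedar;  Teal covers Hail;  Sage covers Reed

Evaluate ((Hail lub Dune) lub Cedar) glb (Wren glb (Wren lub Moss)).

Hail ∨ Dune = Dune
Dune ∨ Cedar = Dune
Wren ∨ Moss = Teal
Wren ∧ Teal = Wren
Dune ∧ Wren = Wren

Wren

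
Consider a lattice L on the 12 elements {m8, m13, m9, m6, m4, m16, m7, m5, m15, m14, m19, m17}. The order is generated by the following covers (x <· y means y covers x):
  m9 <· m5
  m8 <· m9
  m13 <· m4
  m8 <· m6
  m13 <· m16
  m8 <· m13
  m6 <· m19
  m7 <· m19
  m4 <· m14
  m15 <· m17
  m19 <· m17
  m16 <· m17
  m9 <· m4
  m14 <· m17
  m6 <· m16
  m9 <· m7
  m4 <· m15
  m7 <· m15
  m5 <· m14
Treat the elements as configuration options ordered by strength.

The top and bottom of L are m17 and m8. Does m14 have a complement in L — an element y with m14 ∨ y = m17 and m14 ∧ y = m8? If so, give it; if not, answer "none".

Need y with m14 ∨ y = m17 and m14 ∧ y = m8.
Checking each element gives: m6.

m6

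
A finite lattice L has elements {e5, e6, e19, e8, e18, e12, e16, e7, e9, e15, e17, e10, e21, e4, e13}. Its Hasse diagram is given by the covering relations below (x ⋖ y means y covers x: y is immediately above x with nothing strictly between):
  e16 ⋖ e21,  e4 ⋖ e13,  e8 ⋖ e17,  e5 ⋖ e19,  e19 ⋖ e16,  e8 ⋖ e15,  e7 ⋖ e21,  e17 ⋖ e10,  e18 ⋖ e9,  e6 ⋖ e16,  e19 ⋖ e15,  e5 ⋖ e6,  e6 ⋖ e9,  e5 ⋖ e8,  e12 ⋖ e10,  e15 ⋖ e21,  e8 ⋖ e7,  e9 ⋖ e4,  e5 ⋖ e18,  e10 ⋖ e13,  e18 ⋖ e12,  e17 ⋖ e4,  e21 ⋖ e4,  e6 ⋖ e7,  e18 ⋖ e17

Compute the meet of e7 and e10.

e8

Common lower bounds of {e7, e10}: e5, e8.
The greatest among these is e8.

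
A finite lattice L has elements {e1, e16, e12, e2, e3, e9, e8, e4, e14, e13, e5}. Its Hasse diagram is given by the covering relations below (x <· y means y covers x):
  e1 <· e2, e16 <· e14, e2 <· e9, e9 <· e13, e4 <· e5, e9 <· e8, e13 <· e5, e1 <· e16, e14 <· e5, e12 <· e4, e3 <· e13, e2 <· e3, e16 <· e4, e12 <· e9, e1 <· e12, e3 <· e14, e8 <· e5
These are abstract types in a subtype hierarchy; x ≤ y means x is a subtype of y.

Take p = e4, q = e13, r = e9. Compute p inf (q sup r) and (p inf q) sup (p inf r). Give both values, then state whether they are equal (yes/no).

q sup r = e13, so p inf (q sup r) = e4 inf e13 = e12.
p inf q = e12 and p inf r = e12, so (p inf q) sup (p inf r) = e12 sup e12 = e12.
Equal: yes.

e12; e12; yes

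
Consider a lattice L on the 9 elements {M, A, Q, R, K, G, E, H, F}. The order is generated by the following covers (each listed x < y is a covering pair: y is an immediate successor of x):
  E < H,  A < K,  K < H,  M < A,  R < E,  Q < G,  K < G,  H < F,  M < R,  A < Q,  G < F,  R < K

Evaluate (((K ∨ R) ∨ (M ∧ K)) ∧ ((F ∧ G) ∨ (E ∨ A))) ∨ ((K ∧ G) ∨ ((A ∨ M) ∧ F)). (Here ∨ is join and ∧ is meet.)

K

K ∨ R = K
M ∧ K = M
K ∨ M = K
F ∧ G = G
E ∨ A = H
G ∨ H = F
K ∧ F = K
K ∧ G = K
A ∨ M = A
A ∧ F = A
K ∨ A = K
K ∨ K = K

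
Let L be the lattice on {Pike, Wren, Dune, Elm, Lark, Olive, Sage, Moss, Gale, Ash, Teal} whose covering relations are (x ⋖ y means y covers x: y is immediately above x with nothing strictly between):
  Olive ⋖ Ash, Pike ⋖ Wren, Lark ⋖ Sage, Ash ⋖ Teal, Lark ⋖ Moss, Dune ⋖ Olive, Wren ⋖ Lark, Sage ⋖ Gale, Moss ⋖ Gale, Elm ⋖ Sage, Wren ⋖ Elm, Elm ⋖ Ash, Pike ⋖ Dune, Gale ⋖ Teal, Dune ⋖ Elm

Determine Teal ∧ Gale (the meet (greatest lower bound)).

Common lower bounds of {Teal, Gale}: Dune, Elm, Gale, Lark, Moss, Pike, Sage, Wren.
The greatest among these is Gale.

Gale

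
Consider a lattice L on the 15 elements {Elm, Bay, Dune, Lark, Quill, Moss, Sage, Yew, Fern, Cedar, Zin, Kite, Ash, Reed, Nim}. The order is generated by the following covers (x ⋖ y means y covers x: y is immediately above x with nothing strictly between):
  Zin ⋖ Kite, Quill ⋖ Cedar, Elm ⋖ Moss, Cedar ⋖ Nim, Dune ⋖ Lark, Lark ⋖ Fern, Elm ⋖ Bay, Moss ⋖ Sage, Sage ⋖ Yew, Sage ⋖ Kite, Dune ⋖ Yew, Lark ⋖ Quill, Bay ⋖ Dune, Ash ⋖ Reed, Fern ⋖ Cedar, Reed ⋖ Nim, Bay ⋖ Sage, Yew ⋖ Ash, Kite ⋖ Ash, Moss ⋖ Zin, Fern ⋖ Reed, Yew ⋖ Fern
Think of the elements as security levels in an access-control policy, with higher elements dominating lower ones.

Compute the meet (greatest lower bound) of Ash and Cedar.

Yew

Common lower bounds of {Ash, Cedar}: Bay, Dune, Elm, Moss, Sage, Yew.
The greatest among these is Yew.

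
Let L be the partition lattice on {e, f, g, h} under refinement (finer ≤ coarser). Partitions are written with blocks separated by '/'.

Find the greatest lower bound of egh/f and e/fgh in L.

e/f/gh

Common lower bounds of {egh/f, e/fgh}: e/f/g/h, e/f/gh.
The greatest among these is e/f/gh.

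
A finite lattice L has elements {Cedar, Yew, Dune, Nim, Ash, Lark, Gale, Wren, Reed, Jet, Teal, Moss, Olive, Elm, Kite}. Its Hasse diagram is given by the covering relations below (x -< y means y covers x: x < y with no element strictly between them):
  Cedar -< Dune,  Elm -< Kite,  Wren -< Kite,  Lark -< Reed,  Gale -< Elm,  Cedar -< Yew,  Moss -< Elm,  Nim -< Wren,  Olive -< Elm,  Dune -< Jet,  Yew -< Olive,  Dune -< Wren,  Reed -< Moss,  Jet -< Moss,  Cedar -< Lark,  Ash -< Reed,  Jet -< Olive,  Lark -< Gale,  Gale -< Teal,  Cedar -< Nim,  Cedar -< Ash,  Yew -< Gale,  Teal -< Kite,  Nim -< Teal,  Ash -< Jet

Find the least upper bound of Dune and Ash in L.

Jet

Common upper bounds of {Dune, Ash}: Elm, Jet, Kite, Moss, Olive.
The least among these is Jet.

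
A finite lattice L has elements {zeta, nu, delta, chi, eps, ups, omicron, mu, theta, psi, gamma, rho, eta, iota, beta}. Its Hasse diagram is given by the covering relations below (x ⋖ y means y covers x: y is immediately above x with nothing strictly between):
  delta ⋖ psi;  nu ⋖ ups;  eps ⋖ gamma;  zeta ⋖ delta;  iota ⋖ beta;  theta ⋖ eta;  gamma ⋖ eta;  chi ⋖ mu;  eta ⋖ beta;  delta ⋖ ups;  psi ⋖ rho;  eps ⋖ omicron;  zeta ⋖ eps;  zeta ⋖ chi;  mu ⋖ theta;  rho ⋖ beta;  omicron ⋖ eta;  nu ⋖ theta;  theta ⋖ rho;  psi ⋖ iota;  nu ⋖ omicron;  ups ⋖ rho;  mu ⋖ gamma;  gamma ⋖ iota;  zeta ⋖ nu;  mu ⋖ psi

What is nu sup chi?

Common upper bounds of {nu, chi}: beta, eta, rho, theta.
The least among these is theta.

theta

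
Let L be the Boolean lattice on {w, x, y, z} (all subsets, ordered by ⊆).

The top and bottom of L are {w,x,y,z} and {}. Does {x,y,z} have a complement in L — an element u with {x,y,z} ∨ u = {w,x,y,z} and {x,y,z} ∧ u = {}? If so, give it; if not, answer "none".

Need u with {x,y,z} ∨ u = {w,x,y,z} and {x,y,z} ∧ u = {}.
Checking each element gives: {w}.

{w}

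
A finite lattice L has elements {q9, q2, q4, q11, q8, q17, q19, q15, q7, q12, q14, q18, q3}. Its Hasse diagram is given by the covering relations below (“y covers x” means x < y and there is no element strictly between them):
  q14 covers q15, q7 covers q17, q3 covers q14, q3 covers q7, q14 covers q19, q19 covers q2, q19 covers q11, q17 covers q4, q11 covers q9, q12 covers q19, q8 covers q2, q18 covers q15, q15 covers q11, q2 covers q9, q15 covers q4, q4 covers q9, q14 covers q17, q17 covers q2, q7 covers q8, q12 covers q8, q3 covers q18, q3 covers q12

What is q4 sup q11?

Common upper bounds of {q4, q11}: q14, q15, q18, q3.
The least among these is q15.

q15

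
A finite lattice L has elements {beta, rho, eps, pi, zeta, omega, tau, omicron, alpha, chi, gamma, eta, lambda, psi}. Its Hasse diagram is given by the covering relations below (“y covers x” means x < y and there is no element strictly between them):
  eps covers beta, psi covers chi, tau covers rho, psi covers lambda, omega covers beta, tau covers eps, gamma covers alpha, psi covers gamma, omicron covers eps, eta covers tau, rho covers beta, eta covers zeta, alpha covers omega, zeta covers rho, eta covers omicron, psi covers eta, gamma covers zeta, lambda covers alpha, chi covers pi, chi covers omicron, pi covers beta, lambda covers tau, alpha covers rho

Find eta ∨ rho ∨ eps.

Common upper bounds of {eta, rho, eps}: eta, psi.
The least among these is eta.

eta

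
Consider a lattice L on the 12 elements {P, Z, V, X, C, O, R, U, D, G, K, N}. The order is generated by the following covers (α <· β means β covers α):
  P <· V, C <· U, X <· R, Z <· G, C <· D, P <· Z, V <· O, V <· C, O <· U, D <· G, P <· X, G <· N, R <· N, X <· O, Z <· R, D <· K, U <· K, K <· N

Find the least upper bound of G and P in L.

G

Common upper bounds of {G, P}: G, N.
The least among these is G.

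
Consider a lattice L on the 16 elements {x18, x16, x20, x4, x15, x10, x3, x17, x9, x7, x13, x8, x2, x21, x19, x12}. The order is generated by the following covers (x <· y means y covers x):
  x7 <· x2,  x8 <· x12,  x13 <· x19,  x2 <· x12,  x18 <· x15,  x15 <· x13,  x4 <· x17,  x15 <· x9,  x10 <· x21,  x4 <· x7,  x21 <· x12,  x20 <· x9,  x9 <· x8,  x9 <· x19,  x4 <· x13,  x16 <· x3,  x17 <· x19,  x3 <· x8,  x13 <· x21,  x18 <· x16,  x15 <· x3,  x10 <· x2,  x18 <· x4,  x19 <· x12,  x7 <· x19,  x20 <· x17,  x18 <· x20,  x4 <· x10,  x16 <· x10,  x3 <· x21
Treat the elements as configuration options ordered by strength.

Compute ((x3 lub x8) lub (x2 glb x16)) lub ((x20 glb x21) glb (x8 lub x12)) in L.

x3 ∨ x8 = x8
x2 ∧ x16 = x16
x8 ∨ x16 = x8
x20 ∧ x21 = x18
x8 ∨ x12 = x12
x18 ∧ x12 = x18
x8 ∨ x18 = x8

x8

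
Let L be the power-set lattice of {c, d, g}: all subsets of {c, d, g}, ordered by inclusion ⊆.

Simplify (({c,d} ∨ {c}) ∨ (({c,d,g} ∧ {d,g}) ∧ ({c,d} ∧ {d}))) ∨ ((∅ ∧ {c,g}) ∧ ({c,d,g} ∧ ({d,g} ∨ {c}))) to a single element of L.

{c,d}

{c,d} ∨ {c} = {c,d}
{c,d,g} ∧ {d,g} = {d,g}
{c,d} ∧ {d} = {d}
{d,g} ∧ {d} = {d}
{c,d} ∨ {d} = {c,d}
∅ ∧ {c,g} = ∅
{d,g} ∨ {c} = {c,d,g}
{c,d,g} ∧ {c,d,g} = {c,d,g}
∅ ∧ {c,d,g} = ∅
{c,d} ∨ ∅ = {c,d}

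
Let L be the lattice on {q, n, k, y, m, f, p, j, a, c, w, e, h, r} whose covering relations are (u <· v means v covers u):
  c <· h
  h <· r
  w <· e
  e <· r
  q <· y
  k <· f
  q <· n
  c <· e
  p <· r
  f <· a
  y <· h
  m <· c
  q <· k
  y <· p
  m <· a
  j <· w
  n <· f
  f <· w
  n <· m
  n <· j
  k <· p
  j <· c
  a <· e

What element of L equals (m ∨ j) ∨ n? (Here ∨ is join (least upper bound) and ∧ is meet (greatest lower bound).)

c

m ∨ j = c
c ∨ n = c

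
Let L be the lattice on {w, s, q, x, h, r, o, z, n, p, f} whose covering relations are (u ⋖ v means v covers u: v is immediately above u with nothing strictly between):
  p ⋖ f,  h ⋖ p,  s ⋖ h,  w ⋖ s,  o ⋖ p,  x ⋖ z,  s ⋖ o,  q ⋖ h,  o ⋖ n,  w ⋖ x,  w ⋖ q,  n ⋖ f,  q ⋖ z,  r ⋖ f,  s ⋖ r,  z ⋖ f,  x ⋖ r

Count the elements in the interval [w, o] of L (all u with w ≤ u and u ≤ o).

The interval [w, o] = {o, s, w}, which has 3 elements.

3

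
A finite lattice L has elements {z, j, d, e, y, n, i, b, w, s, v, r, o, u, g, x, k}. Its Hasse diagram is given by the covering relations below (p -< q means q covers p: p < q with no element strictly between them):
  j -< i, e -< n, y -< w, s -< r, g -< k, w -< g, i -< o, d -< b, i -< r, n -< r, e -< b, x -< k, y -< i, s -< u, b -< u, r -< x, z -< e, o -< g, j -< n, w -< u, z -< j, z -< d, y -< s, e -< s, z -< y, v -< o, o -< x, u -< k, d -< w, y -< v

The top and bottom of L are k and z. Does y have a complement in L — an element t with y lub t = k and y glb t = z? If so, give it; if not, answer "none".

For every candidate t, either y ∨ t ≠ k or y ∧ t ≠ z; no complement exists.

none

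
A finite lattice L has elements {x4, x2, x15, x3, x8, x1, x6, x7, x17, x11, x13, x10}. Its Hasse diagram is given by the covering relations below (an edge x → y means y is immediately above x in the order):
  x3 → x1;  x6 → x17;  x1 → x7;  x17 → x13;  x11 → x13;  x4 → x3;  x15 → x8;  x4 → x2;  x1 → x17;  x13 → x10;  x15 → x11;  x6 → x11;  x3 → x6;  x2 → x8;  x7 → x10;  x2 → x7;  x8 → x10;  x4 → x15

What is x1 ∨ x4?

x1

Common upper bounds of {x1, x4}: x1, x10, x13, x17, x7.
The least among these is x1.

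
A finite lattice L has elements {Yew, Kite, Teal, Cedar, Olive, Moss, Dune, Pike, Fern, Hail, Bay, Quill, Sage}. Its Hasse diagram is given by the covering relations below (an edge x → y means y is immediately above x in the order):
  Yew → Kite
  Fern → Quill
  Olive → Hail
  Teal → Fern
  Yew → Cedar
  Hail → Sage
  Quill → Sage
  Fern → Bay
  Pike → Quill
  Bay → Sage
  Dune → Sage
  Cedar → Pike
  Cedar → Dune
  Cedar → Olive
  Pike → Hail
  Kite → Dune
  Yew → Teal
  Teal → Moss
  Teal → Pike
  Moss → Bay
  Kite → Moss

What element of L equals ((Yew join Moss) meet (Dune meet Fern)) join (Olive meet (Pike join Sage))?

Yew ∨ Moss = Moss
Dune ∧ Fern = Yew
Moss ∧ Yew = Yew
Pike ∨ Sage = Sage
Olive ∧ Sage = Olive
Yew ∨ Olive = Olive

Olive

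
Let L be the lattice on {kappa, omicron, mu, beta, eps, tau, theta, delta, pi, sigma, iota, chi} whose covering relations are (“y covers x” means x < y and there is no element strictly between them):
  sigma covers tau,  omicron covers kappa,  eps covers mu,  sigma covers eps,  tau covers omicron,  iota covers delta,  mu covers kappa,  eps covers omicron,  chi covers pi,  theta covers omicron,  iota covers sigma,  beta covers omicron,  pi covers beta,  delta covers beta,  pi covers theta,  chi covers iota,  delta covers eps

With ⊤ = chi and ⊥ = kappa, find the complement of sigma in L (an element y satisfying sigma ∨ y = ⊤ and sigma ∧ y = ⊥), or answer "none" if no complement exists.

none

For every candidate y, either sigma ∨ y ≠ chi or sigma ∧ y ≠ kappa; no complement exists.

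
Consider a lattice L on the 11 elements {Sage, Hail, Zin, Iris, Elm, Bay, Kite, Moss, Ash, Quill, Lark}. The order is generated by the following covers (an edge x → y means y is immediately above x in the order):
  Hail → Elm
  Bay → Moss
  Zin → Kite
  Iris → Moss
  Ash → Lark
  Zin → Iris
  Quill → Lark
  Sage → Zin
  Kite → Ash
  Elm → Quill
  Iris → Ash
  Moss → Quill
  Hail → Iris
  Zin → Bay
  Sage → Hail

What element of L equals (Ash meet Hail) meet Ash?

Ash ∧ Hail = Hail
Hail ∧ Ash = Hail

Hail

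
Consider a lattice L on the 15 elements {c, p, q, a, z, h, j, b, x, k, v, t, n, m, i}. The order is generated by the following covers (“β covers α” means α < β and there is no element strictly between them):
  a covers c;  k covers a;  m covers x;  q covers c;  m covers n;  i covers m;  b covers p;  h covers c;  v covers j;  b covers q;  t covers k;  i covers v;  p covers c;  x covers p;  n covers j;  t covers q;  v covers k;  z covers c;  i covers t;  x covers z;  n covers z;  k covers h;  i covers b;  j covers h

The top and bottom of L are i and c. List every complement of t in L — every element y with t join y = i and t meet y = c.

Need y with t ∨ y = i and t ∧ y = c.
Checking each element gives: p, x, z.

p, x, z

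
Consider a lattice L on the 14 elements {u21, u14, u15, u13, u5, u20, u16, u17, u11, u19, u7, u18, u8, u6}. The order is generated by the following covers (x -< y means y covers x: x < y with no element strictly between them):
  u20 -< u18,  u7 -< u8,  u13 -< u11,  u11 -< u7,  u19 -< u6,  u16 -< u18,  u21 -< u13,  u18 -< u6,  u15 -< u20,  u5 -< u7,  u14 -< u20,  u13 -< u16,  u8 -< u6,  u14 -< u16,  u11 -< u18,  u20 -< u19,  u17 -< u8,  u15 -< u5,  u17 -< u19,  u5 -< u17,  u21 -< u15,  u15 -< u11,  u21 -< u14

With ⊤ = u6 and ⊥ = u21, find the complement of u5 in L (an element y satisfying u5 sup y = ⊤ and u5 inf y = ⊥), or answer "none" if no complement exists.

u16

Need y with u5 ∨ y = u6 and u5 ∧ y = u21.
Checking each element gives: u16.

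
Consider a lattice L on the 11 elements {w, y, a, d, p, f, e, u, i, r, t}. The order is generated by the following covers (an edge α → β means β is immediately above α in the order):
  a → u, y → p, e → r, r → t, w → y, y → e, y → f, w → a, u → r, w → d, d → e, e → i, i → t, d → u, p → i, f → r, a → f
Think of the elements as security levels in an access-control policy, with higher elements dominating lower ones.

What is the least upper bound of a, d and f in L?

r

Common upper bounds of {a, d, f}: r, t.
The least among these is r.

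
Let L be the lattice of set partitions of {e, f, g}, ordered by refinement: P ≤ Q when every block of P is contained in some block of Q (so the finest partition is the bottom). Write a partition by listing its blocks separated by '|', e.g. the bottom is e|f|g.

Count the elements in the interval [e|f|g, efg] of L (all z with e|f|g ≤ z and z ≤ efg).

5

The interval [e|f|g, efg] = {efg, ef|g, eg|f, e|fg, e|f|g}, which has 5 elements.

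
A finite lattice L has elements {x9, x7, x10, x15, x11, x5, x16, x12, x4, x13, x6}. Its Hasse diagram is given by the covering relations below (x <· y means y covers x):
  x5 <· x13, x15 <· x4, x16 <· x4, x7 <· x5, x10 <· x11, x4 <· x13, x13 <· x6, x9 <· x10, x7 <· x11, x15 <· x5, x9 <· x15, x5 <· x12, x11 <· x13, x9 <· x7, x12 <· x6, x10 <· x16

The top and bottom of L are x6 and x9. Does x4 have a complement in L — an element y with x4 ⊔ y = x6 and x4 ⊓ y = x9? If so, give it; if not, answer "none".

For every candidate y, either x4 ∨ y ≠ x6 or x4 ∧ y ≠ x9; no complement exists.

none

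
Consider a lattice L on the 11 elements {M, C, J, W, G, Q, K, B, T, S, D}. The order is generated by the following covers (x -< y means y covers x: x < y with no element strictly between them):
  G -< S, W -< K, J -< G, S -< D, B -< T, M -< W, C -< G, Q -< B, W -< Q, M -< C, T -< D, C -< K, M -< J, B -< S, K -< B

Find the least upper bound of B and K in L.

B

Common upper bounds of {B, K}: B, D, S, T.
The least among these is B.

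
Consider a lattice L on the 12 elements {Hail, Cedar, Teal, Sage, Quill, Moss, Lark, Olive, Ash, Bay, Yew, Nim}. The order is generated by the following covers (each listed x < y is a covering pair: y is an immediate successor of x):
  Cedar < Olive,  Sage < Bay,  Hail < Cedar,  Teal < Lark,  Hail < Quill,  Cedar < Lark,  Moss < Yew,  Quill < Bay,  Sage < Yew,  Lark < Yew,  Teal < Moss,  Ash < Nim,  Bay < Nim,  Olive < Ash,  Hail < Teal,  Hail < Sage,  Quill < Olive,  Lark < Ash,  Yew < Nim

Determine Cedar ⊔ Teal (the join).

Lark

Common upper bounds of {Cedar, Teal}: Ash, Lark, Nim, Yew.
The least among these is Lark.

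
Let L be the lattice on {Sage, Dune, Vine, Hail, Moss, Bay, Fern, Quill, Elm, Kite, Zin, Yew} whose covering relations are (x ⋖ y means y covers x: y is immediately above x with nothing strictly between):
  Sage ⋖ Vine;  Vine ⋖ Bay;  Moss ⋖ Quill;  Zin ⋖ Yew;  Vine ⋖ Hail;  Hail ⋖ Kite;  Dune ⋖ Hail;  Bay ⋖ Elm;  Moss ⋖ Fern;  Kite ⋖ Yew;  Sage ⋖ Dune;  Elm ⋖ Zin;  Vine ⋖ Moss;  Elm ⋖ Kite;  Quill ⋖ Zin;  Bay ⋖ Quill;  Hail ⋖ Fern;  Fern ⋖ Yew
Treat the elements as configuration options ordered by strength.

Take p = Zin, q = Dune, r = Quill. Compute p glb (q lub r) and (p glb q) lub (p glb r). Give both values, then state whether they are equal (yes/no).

q lub r = Yew, so p glb (q lub r) = Zin glb Yew = Zin.
p glb q = Sage and p glb r = Quill, so (p glb q) lub (p glb r) = Sage lub Quill = Quill.
Equal: no.

Zin; Quill; no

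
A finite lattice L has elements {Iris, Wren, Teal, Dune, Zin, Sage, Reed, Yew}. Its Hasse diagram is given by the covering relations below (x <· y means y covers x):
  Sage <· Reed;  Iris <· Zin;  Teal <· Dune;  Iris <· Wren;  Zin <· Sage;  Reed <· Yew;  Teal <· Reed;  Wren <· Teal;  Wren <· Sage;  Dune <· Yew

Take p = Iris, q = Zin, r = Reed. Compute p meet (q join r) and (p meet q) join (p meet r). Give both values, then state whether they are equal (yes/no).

q join r = Reed, so p meet (q join r) = Iris meet Reed = Iris.
p meet q = Iris and p meet r = Iris, so (p meet q) join (p meet r) = Iris join Iris = Iris.
Equal: yes.

Iris; Iris; yes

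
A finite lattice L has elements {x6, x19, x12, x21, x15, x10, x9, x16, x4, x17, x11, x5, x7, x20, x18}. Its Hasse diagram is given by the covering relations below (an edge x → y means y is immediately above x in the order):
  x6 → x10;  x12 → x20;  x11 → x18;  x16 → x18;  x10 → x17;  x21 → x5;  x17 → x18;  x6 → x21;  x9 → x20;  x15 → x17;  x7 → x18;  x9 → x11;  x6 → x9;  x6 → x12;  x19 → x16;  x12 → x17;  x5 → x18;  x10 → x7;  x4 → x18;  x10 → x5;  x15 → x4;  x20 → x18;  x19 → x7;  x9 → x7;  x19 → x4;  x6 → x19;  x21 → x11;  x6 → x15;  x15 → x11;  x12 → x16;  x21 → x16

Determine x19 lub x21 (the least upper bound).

Common upper bounds of {x19, x21}: x16, x18.
The least among these is x16.

x16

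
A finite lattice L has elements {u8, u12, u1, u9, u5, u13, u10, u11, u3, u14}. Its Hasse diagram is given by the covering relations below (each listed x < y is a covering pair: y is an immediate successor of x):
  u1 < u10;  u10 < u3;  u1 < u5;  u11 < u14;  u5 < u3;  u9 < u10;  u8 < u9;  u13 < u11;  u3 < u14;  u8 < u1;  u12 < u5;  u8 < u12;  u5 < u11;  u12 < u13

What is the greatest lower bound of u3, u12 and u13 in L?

u12

Common lower bounds of {u3, u12, u13}: u12, u8.
The greatest among these is u12.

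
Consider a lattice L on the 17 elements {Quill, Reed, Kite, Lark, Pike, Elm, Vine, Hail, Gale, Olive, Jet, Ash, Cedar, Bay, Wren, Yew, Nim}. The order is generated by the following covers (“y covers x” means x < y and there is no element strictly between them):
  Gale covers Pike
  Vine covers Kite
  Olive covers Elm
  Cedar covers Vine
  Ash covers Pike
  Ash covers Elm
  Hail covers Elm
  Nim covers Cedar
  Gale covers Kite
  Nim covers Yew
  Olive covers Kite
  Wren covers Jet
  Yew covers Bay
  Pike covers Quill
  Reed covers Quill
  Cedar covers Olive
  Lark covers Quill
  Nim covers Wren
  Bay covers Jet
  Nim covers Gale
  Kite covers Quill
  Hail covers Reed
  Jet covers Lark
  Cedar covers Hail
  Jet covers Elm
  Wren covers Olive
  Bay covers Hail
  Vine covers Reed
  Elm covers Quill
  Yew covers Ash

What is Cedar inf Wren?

Common lower bounds of {Cedar, Wren}: Elm, Kite, Olive, Quill.
The greatest among these is Olive.

Olive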